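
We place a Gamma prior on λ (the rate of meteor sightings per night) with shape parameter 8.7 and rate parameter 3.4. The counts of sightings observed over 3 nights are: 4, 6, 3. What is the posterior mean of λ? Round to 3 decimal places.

Posterior mean ≈ 3.391

Total count ∑xᵢ = 13 over n = 3 nights.
Gamma is conjugate to the Poisson likelihood: posterior is Gamma(shape = 8.7+13 = 21.7, rate = 3.4+3 = 6.4).
E[λ | data] = 21.7/6.4 = 3.391.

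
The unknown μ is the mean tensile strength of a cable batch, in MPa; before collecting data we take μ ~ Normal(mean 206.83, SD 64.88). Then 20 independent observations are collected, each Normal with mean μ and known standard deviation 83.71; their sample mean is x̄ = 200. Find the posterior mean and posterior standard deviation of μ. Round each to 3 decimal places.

Prior precision 1/τ₀² = 1/64.88² = 0.00023756; data precision n/σ² = 20/83.71² = 0.00285414.
Posterior precision = 0.00023756 + 0.00285414 = 0.00309170, giving posterior SD = 1/√0.00309170 = 17.985.
Posterior mean = (0.00023756·206.83 + 0.00285414·200) / 0.00309170 = 200.525.

Posterior mean ≈ 200.525; posterior SD ≈ 17.985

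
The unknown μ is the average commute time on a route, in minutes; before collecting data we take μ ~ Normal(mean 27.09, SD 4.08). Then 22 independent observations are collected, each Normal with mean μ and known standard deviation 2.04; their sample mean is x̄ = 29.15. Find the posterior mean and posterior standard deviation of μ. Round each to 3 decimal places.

Prior precision 1/τ₀² = 1/4.08² = 0.0600730; data precision n/σ² = 22/2.04² = 5.28643.
Posterior precision = 0.0600730 + 5.28643 = 5.34650, giving posterior SD = 1/√5.34650 = 0.432.
Posterior mean = (0.0600730·27.09 + 5.28643·29.15) / 5.34650 = 29.127.

Posterior mean ≈ 29.127; posterior SD ≈ 0.432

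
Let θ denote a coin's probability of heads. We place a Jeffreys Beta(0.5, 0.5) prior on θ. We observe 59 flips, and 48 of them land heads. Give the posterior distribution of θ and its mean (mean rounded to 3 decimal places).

Posterior: Beta(48.5, 11.5); mean ≈ 0.808

The binomial likelihood is conjugate to the Beta prior: with 48 successes and 11 failures, the posterior is Beta(0.5+48, 0.5+11) = Beta(48.5, 11.5).
E[θ | data] = 48.5/(48.5+11.5) = 0.808.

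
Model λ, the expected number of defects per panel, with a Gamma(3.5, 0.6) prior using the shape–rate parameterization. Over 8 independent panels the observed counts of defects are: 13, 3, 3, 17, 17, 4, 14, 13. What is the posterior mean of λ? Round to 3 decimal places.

Total count ∑xᵢ = 84 over n = 8 panels.
Gamma is conjugate to the Poisson likelihood: posterior is Gamma(shape = 3.5+84 = 87.5, rate = 0.6+8 = 8.6).
E[λ | data] = 87.5/8.6 = 10.174.

Posterior mean ≈ 10.174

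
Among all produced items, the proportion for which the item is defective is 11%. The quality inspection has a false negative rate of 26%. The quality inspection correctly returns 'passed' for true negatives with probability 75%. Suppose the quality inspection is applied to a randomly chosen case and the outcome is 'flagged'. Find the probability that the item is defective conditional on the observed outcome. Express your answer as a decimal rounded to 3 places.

Let H be the event that the item is defective. P(H) = 0.11, so P(¬H) = 0.89. With E the 'flagged' result, P(E|H) = 0.74 and P(E|¬H) = 0.25.
P(E) = 0.74·0.11 + 0.25·0.89 = 0.081400 + 0.22250 = 0.30390.
By Bayes' theorem, P(H|E) = 0.081400 / 0.30390 = 0.268.

P(H | E) ≈ 0.268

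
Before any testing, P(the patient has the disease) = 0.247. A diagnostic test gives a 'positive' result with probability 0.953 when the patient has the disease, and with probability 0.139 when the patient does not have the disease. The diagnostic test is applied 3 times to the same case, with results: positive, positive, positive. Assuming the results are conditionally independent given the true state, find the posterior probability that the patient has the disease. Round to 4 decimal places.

Posterior P(H) ≈ 0.9906

Let H be the event that the patient has the disease; start with P(H) = 0.247. P('positive'|H) = 0.953, P('positive'|¬H) = 0.139.
Update on result 1 ('positive'): P(H) ← 0.953·0.2470 / (0.953·0.2470 + 0.139·0.7530) = 0.23539/0.34006 = 0.6922.
Update on result 2 ('positive'): P(H) ← 0.953·0.6922 / (0.953·0.6922 + 0.139·0.3078) = 0.65967/0.70246 = 0.9391.
Update on result 3 ('positive'): P(H) ← 0.953·0.9391 / (0.953·0.9391 + 0.139·0.0609) = 0.89496/0.90342 = 0.9906.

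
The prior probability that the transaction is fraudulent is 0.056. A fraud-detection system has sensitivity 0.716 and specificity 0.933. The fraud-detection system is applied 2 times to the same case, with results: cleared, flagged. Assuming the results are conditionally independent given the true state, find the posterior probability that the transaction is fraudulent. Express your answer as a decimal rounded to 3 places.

Posterior P(H) ≈ 0.162

With H the event that the transaction is fraudulent, the joint likelihood of the observed sequence is P(data|H) = 0.284·0.716 = 0.20334 and P(data|¬H) = 0.933·0.067 = 0.062511.
Bayes: P(H|data) = 0.056·0.20334 / (0.056·0.20334 + 0.944·0.062511) = 0.011387/0.070398 = 0.1618.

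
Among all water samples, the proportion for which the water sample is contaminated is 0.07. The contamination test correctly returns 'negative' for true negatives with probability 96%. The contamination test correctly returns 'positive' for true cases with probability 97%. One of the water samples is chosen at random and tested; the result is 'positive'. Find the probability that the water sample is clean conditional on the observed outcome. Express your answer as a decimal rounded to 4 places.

P(¬H | E) ≈ 0.3539

Write H for 'the water sample is contaminated'. Prior odds H:¬H = 0.07/0.93 = 0.075269. For the 'positive' outcome, the likelihood ratio is 0.97/0.04 = 24.250.
Posterior odds = 0.075269 × 24.250 = 1.8253, so P(H|E) = 1.8253/(1+1.8253) = 0.6461. Then P(¬H|E) = 1 − 0.6461 = 0.3539.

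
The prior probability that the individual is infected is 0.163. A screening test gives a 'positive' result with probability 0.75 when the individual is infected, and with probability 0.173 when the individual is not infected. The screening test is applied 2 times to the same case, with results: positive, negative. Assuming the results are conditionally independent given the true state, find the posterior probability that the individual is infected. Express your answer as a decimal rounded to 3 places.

Posterior P(H) ≈ 0.203

Let H be the event that the individual is infected; start with P(H) = 0.163. P('positive'|H) = 0.75, P('positive'|¬H) = 0.173.
Update on result 1 ('positive'): P(H) ← 0.75·0.1630 / (0.75·0.1630 + 0.173·0.8370) = 0.12225/0.26705 = 0.4578.
Update on result 2 ('negative'): P(H) ← 0.25·0.4578 / (0.25·0.4578 + 0.827·0.5422) = 0.11444/0.56286 = 0.2033.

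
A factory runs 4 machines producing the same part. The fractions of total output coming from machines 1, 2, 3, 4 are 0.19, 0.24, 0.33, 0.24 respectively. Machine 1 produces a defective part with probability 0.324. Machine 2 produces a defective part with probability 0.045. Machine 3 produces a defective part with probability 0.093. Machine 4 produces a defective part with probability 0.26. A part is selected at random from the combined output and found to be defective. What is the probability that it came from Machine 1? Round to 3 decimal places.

Posterior probability ≈ 0.372

P(defective|M1) = 0.324; P(defective|M2) = 0.045; P(defective|M3) = 0.093; P(defective|M4) = 0.26.
Prior × likelihood for each source: 0.19·0.324=0.06156, 0.24·0.045=0.01080, 0.33·0.093=0.03069, 0.24·0.26=0.06240. Summing gives P(defective) = 0.16545.
P(Machine 1 | defective) = 0.06156 / 0.16545 = 0.372.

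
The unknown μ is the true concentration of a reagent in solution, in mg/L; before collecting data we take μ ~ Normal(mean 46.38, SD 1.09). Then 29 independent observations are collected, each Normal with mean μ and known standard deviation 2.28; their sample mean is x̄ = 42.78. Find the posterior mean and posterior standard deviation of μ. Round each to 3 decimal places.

Posterior mean ≈ 43.252; posterior SD ≈ 0.395

Prior precision 1/τ₀² = 1/1.09² = 0.841680; data precision n/σ² = 29/2.28² = 5.57864.
Posterior precision = 0.841680 + 5.57864 = 6.42032, giving posterior SD = 1/√6.42032 = 0.395.
Posterior mean = (0.841680·46.38 + 5.57864·42.78) / 6.42032 = 43.252.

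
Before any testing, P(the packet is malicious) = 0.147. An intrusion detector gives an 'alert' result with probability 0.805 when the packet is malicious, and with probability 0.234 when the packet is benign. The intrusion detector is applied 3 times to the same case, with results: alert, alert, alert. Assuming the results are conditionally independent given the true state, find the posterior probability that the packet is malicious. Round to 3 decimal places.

Posterior P(H) ≈ 0.875

Let H be the event that the packet is malicious; start with P(H) = 0.147. P('alert'|H) = 0.805, P('alert'|¬H) = 0.234.
Update on result 1 ('alert'): P(H) ← 0.805·0.1470 / (0.805·0.1470 + 0.234·0.8530) = 0.11833/0.31794 = 0.3722.
Update on result 2 ('alert'): P(H) ← 0.805·0.3722 / (0.805·0.3722 + 0.234·0.6278) = 0.29962/0.44652 = 0.6710.
Update on result 3 ('alert'): P(H) ← 0.805·0.6710 / (0.805·0.6710 + 0.234·0.3290) = 0.54016/0.61714 = 0.8753.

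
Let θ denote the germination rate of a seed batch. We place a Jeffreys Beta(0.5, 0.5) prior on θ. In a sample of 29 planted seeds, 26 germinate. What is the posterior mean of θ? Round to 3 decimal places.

Observing 26 successes and 3 failures updates Beta(0.5, 0.5) by adding the success and failure counts to the two shape parameters: α = 0.5+26 = 26.5, β = 0.5+3 = 3.5.
Posterior mean = α/(α+β) = 26.5/30 = 0.883.

Posterior mean ≈ 0.883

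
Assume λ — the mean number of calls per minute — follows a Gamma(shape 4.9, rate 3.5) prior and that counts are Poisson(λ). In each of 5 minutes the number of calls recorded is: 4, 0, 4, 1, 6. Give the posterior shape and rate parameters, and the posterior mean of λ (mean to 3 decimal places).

Posterior: Gamma(shape=19.9, rate=8.5); mean ≈ 2.341

Total count ∑xᵢ = 15 over n = 5 minutes.
Gamma is conjugate to the Poisson likelihood: posterior is Gamma(shape = 4.9+15 = 19.9, rate = 3.5+5 = 8.5).
Posterior mean = shape/rate = 19.9/8.5 = 2.341.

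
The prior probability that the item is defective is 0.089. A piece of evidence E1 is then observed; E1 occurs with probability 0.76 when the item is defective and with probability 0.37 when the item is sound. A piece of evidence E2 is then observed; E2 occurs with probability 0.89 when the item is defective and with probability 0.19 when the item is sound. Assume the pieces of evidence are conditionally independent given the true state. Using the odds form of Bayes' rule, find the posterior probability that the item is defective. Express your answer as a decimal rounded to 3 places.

Prior odds = 0.089/(1−0.089) = 0.097695.
Likelihood ratio for E1 = 0.76/0.37 = 2.0541.
Likelihood ratio for E2 = 0.89/0.19 = 4.6842.
Posterior odds = prior odds × LR₁ × LR₂ = 0.93998.
Posterior probability = odds/(1+odds) = 0.93998/1.9400 = 0.485.

Posterior probability ≈ 0.485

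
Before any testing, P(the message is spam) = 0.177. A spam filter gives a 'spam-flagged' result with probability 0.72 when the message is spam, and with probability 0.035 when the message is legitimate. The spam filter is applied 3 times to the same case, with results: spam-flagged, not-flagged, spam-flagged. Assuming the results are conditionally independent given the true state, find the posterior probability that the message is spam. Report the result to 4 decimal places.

Let H be the event that the message is spam; start with P(H) = 0.177. P('spam-flagged'|H) = 0.72, P('spam-flagged'|¬H) = 0.035.
Update on result 1 ('spam-flagged'): P(H) ← 0.72·0.1770 / (0.72·0.1770 + 0.035·0.8230) = 0.12744/0.15624 = 0.8156.
Update on result 2 ('not-flagged'): P(H) ← 0.28·0.8156 / (0.28·0.8156 + 0.965·0.1844) = 0.22838/0.40629 = 0.5621.
Update on result 3 ('spam-flagged'): P(H) ← 0.72·0.5621 / (0.72·0.5621 + 0.035·0.4379) = 0.40472/0.42005 = 0.9635.

Posterior P(H) ≈ 0.9635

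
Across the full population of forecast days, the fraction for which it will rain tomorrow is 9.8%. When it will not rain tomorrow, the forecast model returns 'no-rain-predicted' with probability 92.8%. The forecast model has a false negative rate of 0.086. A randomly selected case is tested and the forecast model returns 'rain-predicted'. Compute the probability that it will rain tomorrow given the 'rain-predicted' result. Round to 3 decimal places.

Let H be the event that it will rain tomorrow. P(H) = 0.098, so P(¬H) = 0.902. With E the 'rain-predicted' result, P(E|H) = 0.914 and P(E|¬H) = 0.072.
P(E) = 0.914·0.098 + 0.072·0.902 = 0.089572 + 0.064944 = 0.15452.
By Bayes' theorem, P(H|E) = 0.089572 / 0.15452 = 0.580.

P(H | E) ≈ 0.580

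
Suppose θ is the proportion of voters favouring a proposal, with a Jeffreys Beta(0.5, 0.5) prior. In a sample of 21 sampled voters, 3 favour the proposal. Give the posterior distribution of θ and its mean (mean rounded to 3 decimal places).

Posterior: Beta(3.5, 18.5); mean ≈ 0.159

The binomial likelihood is conjugate to the Beta prior: with 3 successes and 18 failures, the posterior is Beta(0.5+3, 0.5+18) = Beta(3.5, 18.5).
Posterior mean = α/(α+β) = 3.5/22 = 0.159.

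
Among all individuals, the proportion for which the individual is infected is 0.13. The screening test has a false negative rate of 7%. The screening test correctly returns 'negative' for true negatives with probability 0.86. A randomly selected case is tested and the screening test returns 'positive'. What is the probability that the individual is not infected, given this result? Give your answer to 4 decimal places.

Write H for 'the individual is infected'. Prior odds H:¬H = 0.13/0.87 = 0.14943. For the 'positive' outcome, the likelihood ratio is 0.93/0.14 = 6.6429.
Posterior odds = 0.14943 × 6.6429 = 0.99261, so P(H|E) = 0.99261/(1+0.99261) = 0.4981. Then P(¬H|E) = 1 − 0.4981 = 0.5019.

P(¬H | E) ≈ 0.5019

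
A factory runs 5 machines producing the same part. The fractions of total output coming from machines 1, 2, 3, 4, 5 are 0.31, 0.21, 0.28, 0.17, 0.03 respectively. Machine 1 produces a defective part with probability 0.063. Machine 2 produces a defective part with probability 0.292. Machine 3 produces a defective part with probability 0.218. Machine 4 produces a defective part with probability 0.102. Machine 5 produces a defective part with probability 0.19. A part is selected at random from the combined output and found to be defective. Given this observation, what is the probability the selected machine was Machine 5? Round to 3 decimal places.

Posterior probability ≈ 0.035

P(defective|M1) = 0.063; P(defective|M2) = 0.292; P(defective|M3) = 0.218; P(defective|M4) = 0.102; P(defective|M5) = 0.19.
Prior × likelihood for each source: 0.31·0.063=0.01953, 0.21·0.292=0.06132, 0.28·0.218=0.06104, 0.17·0.102=0.01734, 0.03·0.19=0.005700. Summing gives P(defective) = 0.16493.
P(Machine 5 | defective) = 0.005700 / 0.16493 = 0.035.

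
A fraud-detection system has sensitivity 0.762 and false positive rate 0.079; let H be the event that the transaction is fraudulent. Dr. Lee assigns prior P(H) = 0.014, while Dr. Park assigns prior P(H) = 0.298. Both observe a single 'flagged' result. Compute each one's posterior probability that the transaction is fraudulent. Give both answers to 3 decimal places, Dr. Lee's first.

Dr. Lee: 0.120; Dr. Park: 0.804

The likelihood ratio for a 'flagged' result is 0.762/0.079 = 9.6456.
Dr. Lee: prior odds 0.014/0.986 = 0.014199; posterior odds 0.13696; posterior probability 0.120.
Dr. Park: prior odds 0.298/0.702 = 0.42450; posterior odds 4.0946; posterior probability 0.804.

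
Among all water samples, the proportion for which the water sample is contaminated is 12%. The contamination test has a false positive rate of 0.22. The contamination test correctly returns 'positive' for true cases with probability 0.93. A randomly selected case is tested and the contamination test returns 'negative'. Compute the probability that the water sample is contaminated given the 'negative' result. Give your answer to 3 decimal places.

Write H for 'the water sample is contaminated'. Prior odds H:¬H = 0.12/0.88 = 0.13636. For the 'negative' outcome, the likelihood ratio is 0.07/0.78 = 0.089744.
Posterior odds = 0.13636 × 0.089744 = 0.012238, so P(H|E) = 0.012238/(1+0.012238) = 0.012.

P(H | E) ≈ 0.012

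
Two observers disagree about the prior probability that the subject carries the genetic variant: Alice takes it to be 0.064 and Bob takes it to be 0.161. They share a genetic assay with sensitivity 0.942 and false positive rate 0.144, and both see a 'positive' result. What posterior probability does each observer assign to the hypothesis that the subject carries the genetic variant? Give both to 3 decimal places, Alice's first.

Alice: 0.309; Bob: 0.557

P('+'|H) = 0.942, P('+'|¬H) = 0.144.
Alice: numerator 0.942·0.064 = 0.060288; evidence = 0.060288+0.144·0.936 = 0.19507; posterior = 0.309.
Bob: numerator 0.942·0.161 = 0.15166; evidence = 0.15166+0.144·0.839 = 0.27248; posterior = 0.557.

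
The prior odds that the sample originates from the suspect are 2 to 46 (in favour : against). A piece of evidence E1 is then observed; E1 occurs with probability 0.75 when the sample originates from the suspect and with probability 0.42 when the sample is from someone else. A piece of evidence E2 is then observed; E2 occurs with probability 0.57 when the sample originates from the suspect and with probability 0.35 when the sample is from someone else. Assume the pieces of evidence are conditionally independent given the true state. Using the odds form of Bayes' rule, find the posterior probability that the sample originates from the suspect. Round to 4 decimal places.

Posterior probability ≈ 0.1122

Prior odds = 2/46 = 0.043478. In log-odds, ln(0.043478) = -3.1355.
Add log likelihood ratios: ln(1.7857) + ln(1.6286) = 1.0675.
Posterior log-odds = -2.0680, so posterior odds = exp(-2.0680) = 0.12644. Converting, P(H|E) = 0.12644/1.1264 = 0.1122.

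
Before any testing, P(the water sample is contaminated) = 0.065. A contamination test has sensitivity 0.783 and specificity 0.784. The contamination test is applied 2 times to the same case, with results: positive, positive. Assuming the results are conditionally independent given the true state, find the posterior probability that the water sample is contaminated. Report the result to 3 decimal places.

Posterior P(H) ≈ 0.477

With H the event that the water sample is contaminated, the joint likelihood of the observed sequence is P(data|H) = 0.783·0.783 = 0.61309 and P(data|¬H) = 0.216·0.216 = 0.046656.
Bayes: P(H|data) = 0.065·0.61309 / (0.065·0.61309 + 0.935·0.046656) = 0.039851/0.083474 = 0.4774.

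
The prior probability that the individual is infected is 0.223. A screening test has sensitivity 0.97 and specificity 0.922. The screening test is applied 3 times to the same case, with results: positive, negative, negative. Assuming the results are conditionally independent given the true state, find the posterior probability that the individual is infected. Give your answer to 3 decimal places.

Posterior P(H) ≈ 0.004

Let H be the event that the individual is infected; start with P(H) = 0.223. P('positive'|H) = 0.97, P('positive'|¬H) = 0.078.
Update on result 1 ('positive'): P(H) ← 0.97·0.2230 / (0.97·0.2230 + 0.078·0.7770) = 0.21631/0.27692 = 0.7811.
Update on result 2 ('negative'): P(H) ← 0.03·0.7811 / (0.03·0.7811 + 0.922·0.2189) = 0.023434/0.22522 = 0.1040.
Update on result 3 ('negative'): P(H) ← 0.03·0.1040 / (0.03·0.1040 + 0.922·0.8960) = 0.0031215/0.82919 = 0.0038.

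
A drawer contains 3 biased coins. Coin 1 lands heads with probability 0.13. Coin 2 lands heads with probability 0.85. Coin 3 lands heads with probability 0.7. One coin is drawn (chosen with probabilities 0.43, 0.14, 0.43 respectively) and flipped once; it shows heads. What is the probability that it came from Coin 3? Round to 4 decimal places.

P(heads|C1) = 0.13; P(heads|C2) = 0.85; P(heads|C3) = 0.7.
Prior × likelihood for each source: 0.43·0.13=0.05590, 0.14·0.85=0.1190, 0.43·0.7=0.3010. Summing gives P(heads) = 0.47590.
P(Coin 3 | heads) = 0.3010 / 0.47590 = 0.6325.

Posterior probability ≈ 0.6325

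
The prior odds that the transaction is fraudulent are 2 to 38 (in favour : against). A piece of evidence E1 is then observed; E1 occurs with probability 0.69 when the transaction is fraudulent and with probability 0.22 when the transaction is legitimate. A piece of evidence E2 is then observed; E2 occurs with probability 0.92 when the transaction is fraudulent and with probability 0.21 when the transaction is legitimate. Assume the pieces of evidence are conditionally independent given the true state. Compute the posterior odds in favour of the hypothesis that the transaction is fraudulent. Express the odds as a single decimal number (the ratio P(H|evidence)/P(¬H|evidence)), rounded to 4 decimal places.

Prior odds = 2/38 = 0.052632.
Likelihood ratio for E1 = 0.69/0.22 = 3.1364.
Likelihood ratio for E2 = 0.92/0.21 = 4.3810.
Posterior odds = prior odds × LR₁ × LR₂ = 0.72317.

Posterior odds ≈ 0.7232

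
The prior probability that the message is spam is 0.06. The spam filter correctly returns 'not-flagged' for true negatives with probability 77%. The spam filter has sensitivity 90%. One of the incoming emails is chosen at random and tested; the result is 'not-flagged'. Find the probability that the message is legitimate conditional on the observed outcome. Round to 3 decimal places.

P(¬H | E) ≈ 0.992

Let H be the event that the message is spam. P(H) = 0.06, so P(¬H) = 0.94. With E the 'not-flagged' result, P(E|H) = 0.1 and P(E|¬H) = 0.77.
P(E) = 0.1·0.06 + 0.77·0.94 = 0.0060000 + 0.72380 = 0.72980.
By Bayes' theorem, P(H|E) = 0.0060000 / 0.72980 = 0.008. Hence P(¬H|E) = 1 − 0.008 = 0.992.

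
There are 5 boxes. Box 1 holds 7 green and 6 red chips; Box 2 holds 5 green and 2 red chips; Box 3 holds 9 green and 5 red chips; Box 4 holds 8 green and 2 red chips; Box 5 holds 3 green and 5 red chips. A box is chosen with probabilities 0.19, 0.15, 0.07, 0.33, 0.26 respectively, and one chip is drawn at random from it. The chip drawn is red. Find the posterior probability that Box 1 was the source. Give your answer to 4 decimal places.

Posterior probability ≈ 0.2283

P(red|Box 1) = 0.4615; P(red|Box 2) = 0.2857; P(red|Box 3) = 0.3571; P(red|Box 4) = 0.2; P(red|Box 5) = 0.625.
Prior × likelihood for each source: 0.19·0.4615=0.08769, 0.15·0.2857=0.04286, 0.07·0.3571=0.02500, 0.33·0.2=0.06600, 0.26·0.625=0.1625. Summing gives P(red) = 0.38405.
P(Box 1 | red) = 0.08769 / 0.38405 = 0.2283.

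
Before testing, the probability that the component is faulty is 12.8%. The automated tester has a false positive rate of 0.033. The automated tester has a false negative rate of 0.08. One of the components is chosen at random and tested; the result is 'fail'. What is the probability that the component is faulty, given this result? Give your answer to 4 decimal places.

P(H | E) ≈ 0.8036

Let H be the event that the component is faulty. P(H) = 0.128, so P(¬H) = 0.872. With E the 'fail' result, P(E|H) = 0.92 and P(E|¬H) = 0.033.
P(E) = 0.92·0.128 + 0.033·0.872 = 0.11776 + 0.028776 = 0.14654.
By Bayes' theorem, P(H|E) = 0.11776 / 0.14654 = 0.8036.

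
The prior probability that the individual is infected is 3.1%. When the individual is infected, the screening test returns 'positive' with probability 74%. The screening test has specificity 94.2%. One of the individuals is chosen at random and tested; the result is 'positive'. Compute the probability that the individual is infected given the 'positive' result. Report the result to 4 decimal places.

Write H for 'the individual is infected'. Prior odds H:¬H = 0.031/0.969 = 0.031992. For the 'positive' outcome, the likelihood ratio is 0.74/0.058 = 12.759.
Posterior odds = 0.031992 × 12.759 = 0.40817, so P(H|E) = 0.40817/(1+0.40817) = 0.2899.

P(H | E) ≈ 0.2899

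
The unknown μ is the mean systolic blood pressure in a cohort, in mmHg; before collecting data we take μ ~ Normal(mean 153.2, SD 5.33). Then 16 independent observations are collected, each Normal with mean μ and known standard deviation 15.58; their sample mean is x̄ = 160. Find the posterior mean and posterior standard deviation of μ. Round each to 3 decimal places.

Prior precision 1/τ₀² = 1/5.33² = 0.0352002; data precision n/σ² = 16/15.58² = 0.0659151.
Posterior precision = 0.0352002 + 0.0659151 = 0.101115, giving posterior SD = 1/√0.101115 = 3.145.
Posterior mean = (0.0352002·153.2 + 0.0659151·160) / 0.101115 = 157.633.

Posterior mean ≈ 157.633; posterior SD ≈ 3.145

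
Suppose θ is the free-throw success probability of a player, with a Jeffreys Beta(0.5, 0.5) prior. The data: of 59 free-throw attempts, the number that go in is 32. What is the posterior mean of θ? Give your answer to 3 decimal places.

Posterior mean ≈ 0.542

Observing 32 successes and 27 failures updates Beta(0.5, 0.5) by adding the success and failure counts to the two shape parameters: α = 0.5+32 = 32.5, β = 0.5+27 = 27.5.
Posterior mean = α/(α+β) = 32.5/60 = 0.542.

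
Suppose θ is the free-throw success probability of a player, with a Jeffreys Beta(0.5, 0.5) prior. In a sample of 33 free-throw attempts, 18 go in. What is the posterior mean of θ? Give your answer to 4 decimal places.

Posterior mean ≈ 0.5441

The binomial likelihood is conjugate to the Beta prior: with 18 successes and 15 failures, the posterior is Beta(0.5+18, 0.5+15) = Beta(18.5, 15.5).
Posterior mean = α/(α+β) = 18.5/34 = 0.5441.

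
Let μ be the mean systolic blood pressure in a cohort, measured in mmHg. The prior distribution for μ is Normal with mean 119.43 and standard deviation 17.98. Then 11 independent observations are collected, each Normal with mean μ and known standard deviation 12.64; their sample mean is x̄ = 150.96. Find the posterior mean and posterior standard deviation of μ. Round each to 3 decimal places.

Prior precision 1/τ₀² = 1/17.98² = 0.00309329; data precision n/σ² = 11/12.64² = 0.0688491.
Posterior precision = 0.00309329 + 0.0688491 = 0.0719424, giving posterior SD = 1/√0.0719424 = 3.728.
Posterior mean = (0.00309329·119.43 + 0.0688491·150.96) / 0.0719424 = 149.604.

Posterior mean ≈ 149.604; posterior SD ≈ 3.728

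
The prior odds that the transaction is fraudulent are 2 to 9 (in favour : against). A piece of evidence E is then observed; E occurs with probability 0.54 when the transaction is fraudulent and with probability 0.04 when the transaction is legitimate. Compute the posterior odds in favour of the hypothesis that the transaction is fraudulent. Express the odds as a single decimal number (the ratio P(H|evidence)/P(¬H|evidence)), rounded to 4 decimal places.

Posterior odds ≈ 3.0000

Prior odds = 2/9 = 0.22222. In log-odds, ln(0.22222) = -1.5041.
Add log likelihood ratio: ln(13.500) = 2.6027.
Posterior log-odds = 1.0986, so posterior odds = exp(1.0986) = 3.0000.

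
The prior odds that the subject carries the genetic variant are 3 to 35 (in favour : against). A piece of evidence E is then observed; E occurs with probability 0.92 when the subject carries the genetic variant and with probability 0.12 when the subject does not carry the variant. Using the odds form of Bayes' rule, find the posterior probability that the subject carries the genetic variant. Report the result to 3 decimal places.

Prior odds = 3/35 = 0.085714.
Likelihood ratio for E = 0.92/0.12 = 7.6667.
Posterior odds = prior odds × LR = 0.65714.
Posterior probability = odds/(1+odds) = 0.65714/1.6571 = 0.397.

Posterior probability ≈ 0.397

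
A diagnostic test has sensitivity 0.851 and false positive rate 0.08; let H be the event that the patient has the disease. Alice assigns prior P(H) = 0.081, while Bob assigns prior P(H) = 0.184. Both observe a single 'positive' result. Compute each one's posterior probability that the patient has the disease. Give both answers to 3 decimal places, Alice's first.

P('+'|H) = 0.851, P('+'|¬H) = 0.08.
Alice: numerator 0.851·0.081 = 0.068931; evidence = 0.068931+0.08·0.919 = 0.14245; posterior = 0.484.
Bob: numerator 0.851·0.184 = 0.15658; evidence = 0.15658+0.08·0.816 = 0.22186; posterior = 0.706.

Alice: 0.484; Bob: 0.706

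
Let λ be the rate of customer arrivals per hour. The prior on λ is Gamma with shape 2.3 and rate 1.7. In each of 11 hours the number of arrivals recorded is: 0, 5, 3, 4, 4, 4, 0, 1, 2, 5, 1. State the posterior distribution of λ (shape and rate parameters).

Posterior: Gamma(shape=31.3, rate=12.7)

The Poisson likelihood adds the total count to the shape and the number of exposure periods to the rate. Here ∑xᵢ = 29 and n = 11, so shape 2.3→31.3 and rate 1.7→12.7.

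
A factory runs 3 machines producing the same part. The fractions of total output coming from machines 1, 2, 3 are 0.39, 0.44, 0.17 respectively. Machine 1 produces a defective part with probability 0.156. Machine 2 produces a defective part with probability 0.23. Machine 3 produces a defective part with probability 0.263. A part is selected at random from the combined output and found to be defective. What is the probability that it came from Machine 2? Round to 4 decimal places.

Posterior probability ≈ 0.4895

P(defective|M1) = 0.156; P(defective|M2) = 0.23; P(defective|M3) = 0.263.
Prior × likelihood for each source: 0.39·0.156=0.06084, 0.44·0.23=0.1012, 0.17·0.263=0.04471. Summing gives P(defective) = 0.20675.
P(Machine 2 | defective) = 0.1012 / 0.20675 = 0.4895.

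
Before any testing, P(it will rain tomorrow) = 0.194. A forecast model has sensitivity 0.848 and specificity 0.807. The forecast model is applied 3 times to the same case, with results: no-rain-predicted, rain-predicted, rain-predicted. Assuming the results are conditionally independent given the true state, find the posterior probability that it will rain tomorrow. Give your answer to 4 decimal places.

Let H be the event that it will rain tomorrow; start with P(H) = 0.194. P('rain-predicted'|H) = 0.848, P('rain-predicted'|¬H) = 0.193.
Update on result 1 ('no-rain-predicted'): P(H) ← 0.152·0.1940 / (0.152·0.1940 + 0.807·0.8060) = 0.029488/0.67993 = 0.0434.
Update on result 2 ('rain-predicted'): P(H) ← 0.848·0.0434 / (0.848·0.0434 + 0.193·0.9566) = 0.036777/0.22141 = 0.1661.
Update on result 3 ('rain-predicted'): P(H) ← 0.848·0.1661 / (0.848·0.1661 + 0.193·0.8339) = 0.14086/0.30180 = 0.4667.

Posterior P(H) ≈ 0.4667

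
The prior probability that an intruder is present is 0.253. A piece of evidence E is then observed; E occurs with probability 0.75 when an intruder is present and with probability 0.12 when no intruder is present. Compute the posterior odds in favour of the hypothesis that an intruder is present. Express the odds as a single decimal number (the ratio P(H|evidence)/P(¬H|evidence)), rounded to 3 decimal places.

Prior odds = 0.253/(1−0.253) = 0.33869. In log-odds, ln(0.33869) = -1.0827.
Add log likelihood ratio: ln(6.2500) = 1.8326.
Posterior log-odds = 0.74991, so posterior odds = exp(0.74991) = 2.1168.

Posterior odds ≈ 2.117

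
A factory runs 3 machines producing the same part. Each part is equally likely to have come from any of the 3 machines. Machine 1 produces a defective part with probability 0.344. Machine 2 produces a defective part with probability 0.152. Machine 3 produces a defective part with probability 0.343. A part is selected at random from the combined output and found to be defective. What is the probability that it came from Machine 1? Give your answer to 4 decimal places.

Posterior probability ≈ 0.4100

Tabulate prior·likelihood by source: [1] prior 0.333333, lik 0.344, product 0.1147; [2] prior 0.333333, lik 0.152, product 0.05067; [3] prior 0.333333, lik 0.343, product 0.1143.
Normalizing constant = 0.27967; the posterior for Machine 1 is its product over the sum, 0.1147/0.27967 = 0.4100.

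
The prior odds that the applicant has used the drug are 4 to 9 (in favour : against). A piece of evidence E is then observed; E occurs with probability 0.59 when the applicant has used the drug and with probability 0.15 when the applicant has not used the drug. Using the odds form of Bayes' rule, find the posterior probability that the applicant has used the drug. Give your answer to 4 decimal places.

Prior odds = 4/9 = 0.44444. In log-odds, ln(0.44444) = -0.81093.
Add log likelihood ratio: ln(3.9333) = 1.3695.
Posterior log-odds = 0.55856, so posterior odds = exp(0.55856) = 1.7481. Converting, P(H|E) = 1.7481/2.7481 = 0.6361.

Posterior probability ≈ 0.6361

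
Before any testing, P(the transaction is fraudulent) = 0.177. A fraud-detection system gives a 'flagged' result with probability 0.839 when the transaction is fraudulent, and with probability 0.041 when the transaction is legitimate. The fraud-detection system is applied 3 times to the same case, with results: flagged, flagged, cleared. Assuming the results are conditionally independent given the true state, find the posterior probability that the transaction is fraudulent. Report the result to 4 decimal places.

Posterior P(H) ≈ 0.9380

Let H be the event that the transaction is fraudulent; start with P(H) = 0.177. P('flagged'|H) = 0.839, P('flagged'|¬H) = 0.041.
Update on result 1 ('flagged'): P(H) ← 0.839·0.1770 / (0.839·0.1770 + 0.041·0.8230) = 0.14850/0.18225 = 0.8148.
Update on result 2 ('flagged'): P(H) ← 0.839·0.8148 / (0.839·0.8148 + 0.041·0.1852) = 0.68366/0.69125 = 0.9890.
Update on result 3 ('cleared'): P(H) ← 0.161·0.9890 / (0.161·0.9890 + 0.959·0.0110) = 0.15923/0.16976 = 0.9380.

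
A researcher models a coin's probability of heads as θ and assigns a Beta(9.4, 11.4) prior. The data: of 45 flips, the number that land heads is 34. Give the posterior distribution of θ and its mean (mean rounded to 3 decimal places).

Posterior: Beta(43.4, 22.4); mean ≈ 0.660

Observing 34 successes and 11 failures updates Beta(9.4, 11.4) by adding the success and failure counts to the two shape parameters: α = 9.4+34 = 43.4, β = 11.4+11 = 22.4.
Posterior mean = α/(α+β) = 43.4/65.8 = 0.660.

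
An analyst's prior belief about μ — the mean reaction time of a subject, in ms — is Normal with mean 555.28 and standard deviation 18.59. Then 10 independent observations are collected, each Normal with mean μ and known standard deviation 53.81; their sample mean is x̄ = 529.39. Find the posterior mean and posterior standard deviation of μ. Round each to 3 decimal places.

Prior precision 1/τ₀² = 1/18.59² = 0.00289362; data precision n/σ² = 10/53.81² = 0.00345362.
Posterior precision = 0.00289362 + 0.00345362 = 0.00634723, giving posterior SD = 1/√0.00634723 = 12.552.
Posterior mean = (0.00289362·555.28 + 0.00345362·529.39) / 0.00634723 = 541.193.

Posterior mean ≈ 541.193; posterior SD ≈ 12.552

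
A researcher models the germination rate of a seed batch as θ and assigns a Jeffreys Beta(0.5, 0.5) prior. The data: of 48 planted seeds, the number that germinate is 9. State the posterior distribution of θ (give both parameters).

Posterior: Beta(9.5, 39.5)

Observing 9 successes and 39 failures updates Beta(0.5, 0.5) by adding the success and failure counts to the two shape parameters: α = 0.5+9 = 9.5, β = 0.5+39 = 39.5.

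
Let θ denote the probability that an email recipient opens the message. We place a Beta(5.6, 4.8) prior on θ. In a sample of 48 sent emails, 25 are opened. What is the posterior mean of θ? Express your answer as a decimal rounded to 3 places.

Posterior mean ≈ 0.524

The binomial likelihood is conjugate to the Beta prior: with 25 successes and 23 failures, the posterior is Beta(5.6+25, 4.8+23) = Beta(30.6, 27.8).
E[θ | data] = 30.6/(30.6+27.8) = 0.524.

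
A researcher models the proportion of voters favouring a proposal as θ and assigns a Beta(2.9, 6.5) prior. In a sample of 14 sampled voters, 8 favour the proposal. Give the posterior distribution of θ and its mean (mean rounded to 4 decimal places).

Posterior: Beta(10.9, 12.5); mean ≈ 0.4658

The binomial likelihood is conjugate to the Beta prior: with 8 successes and 6 failures, the posterior is Beta(2.9+8, 6.5+6) = Beta(10.9, 12.5).
E[θ | data] = 10.9/(10.9+12.5) = 0.4658.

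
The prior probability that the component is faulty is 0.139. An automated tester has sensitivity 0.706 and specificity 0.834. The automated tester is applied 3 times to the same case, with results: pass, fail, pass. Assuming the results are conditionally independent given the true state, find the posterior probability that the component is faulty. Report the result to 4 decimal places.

Posterior P(H) ≈ 0.0786

Let H be the event that the component is faulty; start with P(H) = 0.139. P('fail'|H) = 0.706, P('fail'|¬H) = 0.166.
Update on result 1 ('pass'): P(H) ← 0.294·0.1390 / (0.294·0.1390 + 0.834·0.8610) = 0.040866/0.75894 = 0.0538.
Update on result 2 ('fail'): P(H) ← 0.706·0.0538 / (0.706·0.0538 + 0.166·0.9462) = 0.038015/0.19508 = 0.1949.
Update on result 3 ('pass'): P(H) ← 0.294·0.1949 / (0.294·0.1949 + 0.834·0.8051) = 0.057293/0.72877 = 0.0786.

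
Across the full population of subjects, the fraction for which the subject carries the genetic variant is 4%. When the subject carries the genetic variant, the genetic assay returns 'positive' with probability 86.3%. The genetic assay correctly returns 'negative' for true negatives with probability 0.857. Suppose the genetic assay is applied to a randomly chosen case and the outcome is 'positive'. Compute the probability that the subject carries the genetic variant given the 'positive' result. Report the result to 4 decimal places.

Write H for 'the subject carries the genetic variant'. Prior odds H:¬H = 0.04/0.96 = 0.041667. For the 'positive' outcome, the likelihood ratio is 0.863/0.143 = 6.0350.
Posterior odds = 0.041667 × 6.0350 = 0.25146, so P(H|E) = 0.25146/(1+0.25146) = 0.2009.

P(H | E) ≈ 0.2009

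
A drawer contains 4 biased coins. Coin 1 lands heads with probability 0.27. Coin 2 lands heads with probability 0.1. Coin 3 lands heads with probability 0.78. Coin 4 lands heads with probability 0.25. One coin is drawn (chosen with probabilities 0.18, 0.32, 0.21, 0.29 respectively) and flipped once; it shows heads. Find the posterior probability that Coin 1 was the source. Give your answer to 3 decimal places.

Posterior probability ≈ 0.153

Tabulate prior·likelihood by source: [1] prior 0.18, lik 0.27, product 0.04860; [2] prior 0.32, lik 0.1, product 0.03200; [3] prior 0.21, lik 0.78, product 0.1638; [4] prior 0.29, lik 0.25, product 0.07250.
Normalizing constant = 0.31690; the posterior for Coin 1 is its product over the sum, 0.04860/0.31690 = 0.153.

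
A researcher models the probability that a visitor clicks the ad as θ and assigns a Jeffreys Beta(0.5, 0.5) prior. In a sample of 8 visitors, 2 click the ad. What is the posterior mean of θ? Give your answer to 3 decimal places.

The binomial likelihood is conjugate to the Beta prior: with 2 successes and 6 failures, the posterior is Beta(0.5+2, 0.5+6) = Beta(2.5, 6.5).
Posterior mean = α/(α+β) = 2.5/9 = 0.278.

Posterior mean ≈ 0.278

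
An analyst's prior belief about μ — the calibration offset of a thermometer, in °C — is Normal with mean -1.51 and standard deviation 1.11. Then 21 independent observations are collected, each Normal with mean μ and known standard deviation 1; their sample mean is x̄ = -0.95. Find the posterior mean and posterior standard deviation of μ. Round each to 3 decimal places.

Posterior mean ≈ -0.971; posterior SD ≈ 0.214

Prior precision 1/τ₀² = 1/1.11² = 0.811622; data precision n/σ² = 21/1² = 21.0000.
Posterior precision = 0.811622 + 21.0000 = 21.8116, giving posterior SD = 1/√21.8116 = 0.214.
Posterior mean = (0.811622·-1.51 + 21.0000·-0.95) / 21.8116 = -0.971.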